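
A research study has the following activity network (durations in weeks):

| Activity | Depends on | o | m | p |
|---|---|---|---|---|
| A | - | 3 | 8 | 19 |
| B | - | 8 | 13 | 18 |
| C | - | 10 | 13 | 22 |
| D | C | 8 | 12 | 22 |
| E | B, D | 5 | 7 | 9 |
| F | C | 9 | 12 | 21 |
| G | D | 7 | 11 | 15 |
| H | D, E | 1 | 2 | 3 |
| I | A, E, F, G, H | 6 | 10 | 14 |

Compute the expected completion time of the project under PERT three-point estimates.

te_A = (3 + 4·8 + 19)/6 = 54/6 = 9
te_B = (8 + 4·13 + 18)/6 = 78/6 = 13
te_C = (10 + 4·13 + 22)/6 = 84/6 = 14
te_D = (8 + 4·12 + 22)/6 = 78/6 = 13
te_E = (5 + 4·7 + 9)/6 = 42/6 = 7
te_F = (9 + 4·12 + 21)/6 = 78/6 = 13
te_G = (7 + 4·11 + 15)/6 = 66/6 = 11
te_H = (1 + 4·2 + 3)/6 = 12/6 = 2
te_I = (6 + 4·10 + 14)/6 = 60/6 = 10

Forward pass:
ES_A = 0; EF_A = 9
ES_B = 0; EF_B = 13
ES_C = 0; EF_C = 14
ES_D = 14; EF_D = 14+13 = 27
ES_E = max(EF_B=13, EF_D=27) = 27; EF_E = 27+7 = 34
ES_F = 14; EF_F = 14+13 = 27
ES_G = 27; EF_G = 27+11 = 38
ES_H = max(EF_D=27, EF_E=34) = 34; EF_H = 34+2 = 36
ES_I = max(EF_A=9, EF_E=34, EF_F=27, EF_G=38, EF_H=36) = 38; EF_I = 38+10 = 48
Expected project duration μ = 48 weeks. Critical path: C → D → G → I.

48 weeks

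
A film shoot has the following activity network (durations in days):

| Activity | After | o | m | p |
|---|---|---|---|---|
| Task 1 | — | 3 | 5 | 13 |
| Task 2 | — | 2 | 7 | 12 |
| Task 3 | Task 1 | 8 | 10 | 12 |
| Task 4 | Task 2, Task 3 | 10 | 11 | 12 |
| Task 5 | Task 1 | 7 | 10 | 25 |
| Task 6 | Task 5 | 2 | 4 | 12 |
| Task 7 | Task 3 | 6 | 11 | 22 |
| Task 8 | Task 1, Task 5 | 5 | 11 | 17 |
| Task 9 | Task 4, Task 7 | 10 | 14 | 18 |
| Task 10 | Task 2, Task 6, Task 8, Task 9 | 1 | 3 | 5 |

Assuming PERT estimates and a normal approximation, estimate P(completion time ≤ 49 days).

te_Task 1 = (3 + 4·5 + 13)/6 = 36/6 = 6; σ²_Task 1 = ((13−3)/6)² = 2.778
te_Task 2 = (2 + 4·7 + 12)/6 = 42/6 = 7; σ²_Task 2 = ((12−2)/6)² = 2.778
te_Task 3 = (8 + 4·10 + 12)/6 = 60/6 = 10; σ²_Task 3 = ((12−8)/6)² = 0.444
te_Task 4 = (10 + 4·11 + 12)/6 = 66/6 = 11; σ²_Task 4 = ((12−10)/6)² = 0.111
te_Task 5 = (7 + 4·10 + 25)/6 = 72/6 = 12; σ²_Task 5 = ((25−7)/6)² = 9.000
te_Task 6 = (2 + 4·4 + 12)/6 = 30/6 = 5; σ²_Task 6 = ((12−2)/6)² = 2.778
te_Task 7 = (6 + 4·11 + 22)/6 = 72/6 = 12; σ²_Task 7 = ((22−6)/6)² = 7.111
te_Task 8 = (5 + 4·11 + 17)/6 = 66/6 = 11; σ²_Task 8 = ((17−5)/6)² = 4.000
te_Task 9 = (10 + 4·14 + 18)/6 = 84/6 = 14; σ²_Task 9 = ((18−10)/6)² = 1.778
te_Task 10 = (1 + 4·3 + 5)/6 = 18/6 = 3; σ²_Task 10 = ((5−1)/6)² = 0.444

Forward pass:
ES_Task 1 = 0; EF_Task 1 = 6
ES_Task 2 = 0; EF_Task 2 = 7
ES_Task 3 = 6; EF_Task 3 = 6+10 = 16
ES_Task 4 = max(EF_Task 2=7, EF_Task 3=16) = 16; EF_Task 4 = 16+11 = 27
ES_Task 5 = 6; EF_Task 5 = 6+12 = 18
ES_Task 6 = 18; EF_Task 6 = 18+5 = 23
ES_Task 7 = 16; EF_Task 7 = 16+12 = 28
ES_Task 8 = max(EF_Task 1=6, EF_Task 5=18) = 18; EF_Task 8 = 18+11 = 29
ES_Task 9 = max(EF_Task 4=27, EF_Task 7=28) = 28; EF_Task 9 = 28+14 = 42
ES_Task 10 = max(EF_Task 2=7, EF_Task 6=23, EF_Task 8=29, EF_Task 9=42) = 42; EF_Task 10 = 42+3 = 45
Expected project duration μ = 45 days. Critical path: Task 1 → Task 3 → Task 7 → Task 9 → Task 10.

Variance along critical path = 2.778 + 0.444 + 7.111 + 1.778 + 0.444 = 12.556; σ = √12.556 = 3.543 days.
Z = (49 − 45) / 3.543 = 1.129
P(T ≤ 49) = Φ(1.129) ≈ 0.871

0.871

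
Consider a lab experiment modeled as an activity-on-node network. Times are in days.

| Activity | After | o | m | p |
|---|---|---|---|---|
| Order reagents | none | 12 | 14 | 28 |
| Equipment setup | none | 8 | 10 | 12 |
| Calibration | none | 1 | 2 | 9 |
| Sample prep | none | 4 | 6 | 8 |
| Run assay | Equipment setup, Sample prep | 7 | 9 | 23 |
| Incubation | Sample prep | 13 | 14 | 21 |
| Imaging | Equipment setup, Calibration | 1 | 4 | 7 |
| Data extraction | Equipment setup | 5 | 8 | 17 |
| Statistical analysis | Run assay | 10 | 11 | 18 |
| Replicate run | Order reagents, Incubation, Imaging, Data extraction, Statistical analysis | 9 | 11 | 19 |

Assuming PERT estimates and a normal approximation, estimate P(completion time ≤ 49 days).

0.875

te_Order reagents = (12 + 4·14 + 28)/6 = 96/6 = 16; σ²_Order reagents = ((28−12)/6)² = 7.111
te_Equipment setup = (8 + 4·10 + 12)/6 = 60/6 = 10; σ²_Equipment setup = ((12−8)/6)² = 0.444
te_Calibration = (1 + 4·2 + 9)/6 = 18/6 = 3; σ²_Calibration = ((9−1)/6)² = 1.778
te_Sample prep = (4 + 4·6 + 8)/6 = 36/6 = 6; σ²_Sample prep = ((8−4)/6)² = 0.444
te_Run assay = (7 + 4·9 + 23)/6 = 66/6 = 11; σ²_Run assay = ((23−7)/6)² = 7.111
te_Incubation = (13 + 4·14 + 21)/6 = 90/6 = 15; σ²_Incubation = ((21−13)/6)² = 1.778
te_Imaging = (1 + 4·4 + 7)/6 = 24/6 = 4; σ²_Imaging = ((7−1)/6)² = 1.000
te_Data extraction = (5 + 4·8 + 17)/6 = 54/6 = 9; σ²_Data extraction = ((17−5)/6)² = 4.000
te_Statistical analysis = (10 + 4·11 + 18)/6 = 72/6 = 12; σ²_Statistical analysis = ((18−10)/6)² = 1.778
te_Replicate run = (9 + 4·11 + 19)/6 = 72/6 = 12; σ²_Replicate run = ((19−9)/6)² = 2.778

Forward pass:
ES_Order reagents = 0; EF_Order reagents = 16
ES_Equipment setup = 0; EF_Equipment setup = 10
ES_Calibration = 0; EF_Calibration = 3
ES_Sample prep = 0; EF_Sample prep = 6
ES_Run assay = max(EF_Equipment setup=10, EF_Sample prep=6) = 10; EF_Run assay = 10+11 = 21
ES_Incubation = 6; EF_Incubation = 6+15 = 21
ES_Imaging = max(EF_Equipment setup=10, EF_Calibration=3) = 10; EF_Imaging = 10+4 = 14
ES_Data extraction = 10; EF_Data extraction = 10+9 = 19
ES_Statistical analysis = 21; EF_Statistical analysis = 21+12 = 33
ES_Replicate run = max(EF_Order reagents=16, EF_Incubation=21, EF_Imaging=14, EF_Data extraction=19, EF_Statistical analysis=33) = 33; EF_Replicate run = 33+12 = 45
Expected project duration μ = 45 days. Critical path: Equipment setup → Run assay → Statistical analysis → Replicate run.

Variance along critical path = 0.444 + 7.111 + 1.778 + 2.778 = 12.111; σ = √12.111 = 3.480 days.
Z = (49 − 45) / 3.480 = 1.149
P(T ≤ 49) = Φ(1.149) ≈ 0.875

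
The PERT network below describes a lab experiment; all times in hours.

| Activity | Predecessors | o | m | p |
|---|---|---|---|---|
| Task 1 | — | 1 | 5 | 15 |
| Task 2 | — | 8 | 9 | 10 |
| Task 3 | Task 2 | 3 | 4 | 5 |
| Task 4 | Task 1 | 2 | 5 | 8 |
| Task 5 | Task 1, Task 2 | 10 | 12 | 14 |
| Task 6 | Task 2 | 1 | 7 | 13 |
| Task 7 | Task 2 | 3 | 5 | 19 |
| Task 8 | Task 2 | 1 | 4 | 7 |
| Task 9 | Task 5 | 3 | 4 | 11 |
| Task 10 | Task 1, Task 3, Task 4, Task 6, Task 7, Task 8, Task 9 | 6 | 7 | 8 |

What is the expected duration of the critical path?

te_Task 1 = (1 + 4·5 + 15)/6 = 36/6 = 6
te_Task 2 = (8 + 4·9 + 10)/6 = 54/6 = 9
te_Task 3 = (3 + 4·4 + 5)/6 = 24/6 = 4
te_Task 4 = (2 + 4·5 + 8)/6 = 30/6 = 5
te_Task 5 = (10 + 4·12 + 14)/6 = 72/6 = 12
te_Task 6 = (1 + 4·7 + 13)/6 = 42/6 = 7
te_Task 7 = (3 + 4·5 + 19)/6 = 42/6 = 7
te_Task 8 = (1 + 4·4 + 7)/6 = 24/6 = 4
te_Task 9 = (3 + 4·4 + 11)/6 = 30/6 = 5
te_Task 10 = (6 + 4·7 + 8)/6 = 42/6 = 7

Forward pass:
ES_Task 1 = 0; EF_Task 1 = 6
ES_Task 2 = 0; EF_Task 2 = 9
ES_Task 3 = 9; EF_Task 3 = 9+4 = 13
ES_Task 4 = 6; EF_Task 4 = 6+5 = 11
ES_Task 5 = max(EF_Task 1=6, EF_Task 2=9) = 9; EF_Task 5 = 9+12 = 21
ES_Task 6 = 9; EF_Task 6 = 9+7 = 16
ES_Task 7 = 9; EF_Task 7 = 9+7 = 16
ES_Task 8 = 9; EF_Task 8 = 9+4 = 13
ES_Task 9 = 21; EF_Task 9 = 21+5 = 26
ES_Task 10 = max(EF_Task 1=6, EF_Task 3=13, EF_Task 4=11, EF_Task 6=16, EF_Task 7=16, EF_Task 8=13, EF_Task 9=26) = 26; EF_Task 10 = 26+7 = 33
Expected project duration μ = 33 hours. Critical path: Task 2 → Task 5 → Task 9 → Task 10.

33 hours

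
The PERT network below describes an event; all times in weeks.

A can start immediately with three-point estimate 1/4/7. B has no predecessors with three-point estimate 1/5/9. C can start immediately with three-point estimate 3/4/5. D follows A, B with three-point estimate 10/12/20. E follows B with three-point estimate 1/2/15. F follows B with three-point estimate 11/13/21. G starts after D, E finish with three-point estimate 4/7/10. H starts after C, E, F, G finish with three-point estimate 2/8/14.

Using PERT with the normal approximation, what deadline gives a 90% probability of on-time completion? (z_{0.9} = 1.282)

37.0 weeks

te_A = (1 + 4·4 + 7)/6 = 24/6 = 4; σ²_A = ((7−1)/6)² = 1.000
te_B = (1 + 4·5 + 9)/6 = 30/6 = 5; σ²_B = ((9−1)/6)² = 1.778
te_C = (3 + 4·4 + 5)/6 = 24/6 = 4; σ²_C = ((5−3)/6)² = 0.111
te_D = (10 + 4·12 + 20)/6 = 78/6 = 13; σ²_D = ((20−10)/6)² = 2.778
te_E = (1 + 4·2 + 15)/6 = 24/6 = 4; σ²_E = ((15−1)/6)² = 5.444
te_F = (11 + 4·13 + 21)/6 = 84/6 = 14; σ²_F = ((21−11)/6)² = 2.778
te_G = (4 + 4·7 + 10)/6 = 42/6 = 7; σ²_G = ((10−4)/6)² = 1.000
te_H = (2 + 4·8 + 14)/6 = 48/6 = 8; σ²_H = ((14−2)/6)² = 4.000

Forward pass:
ES_A = 0; EF_A = 4
ES_B = 0; EF_B = 5
ES_C = 0; EF_C = 4
ES_D = max(EF_A=4, EF_B=5) = 5; EF_D = 5+13 = 18
ES_E = 5; EF_E = 5+4 = 9
ES_F = 5; EF_F = 5+14 = 19
ES_G = max(EF_D=18, EF_E=9) = 18; EF_G = 18+7 = 25
ES_H = max(EF_C=4, EF_E=9, EF_F=19, EF_G=25) = 25; EF_H = 25+8 = 33
Expected project duration μ = 33 weeks. Critical path: B → D → G → H.

Variance along critical path = 1.778 + 2.778 + 1.000 + 4.000 = 9.556; σ = 3.091 weeks.
D = μ + z·σ = 33 + 1.282·3.091 = 37.0 weeks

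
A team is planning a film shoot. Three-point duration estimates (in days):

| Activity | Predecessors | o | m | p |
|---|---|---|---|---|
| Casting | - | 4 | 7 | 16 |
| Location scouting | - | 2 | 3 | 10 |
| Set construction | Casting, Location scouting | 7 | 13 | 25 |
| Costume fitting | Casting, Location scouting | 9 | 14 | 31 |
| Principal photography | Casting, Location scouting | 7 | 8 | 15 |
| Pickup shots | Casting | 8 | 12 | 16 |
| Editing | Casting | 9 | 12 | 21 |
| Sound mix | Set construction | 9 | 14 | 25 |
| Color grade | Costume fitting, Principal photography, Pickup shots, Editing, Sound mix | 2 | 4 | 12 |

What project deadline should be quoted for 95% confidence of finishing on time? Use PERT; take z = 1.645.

te_Casting = (4 + 4·7 + 16)/6 = 48/6 = 8; σ²_Casting = ((16−4)/6)² = 4.000
te_Location scouting = (2 + 4·3 + 10)/6 = 24/6 = 4; σ²_Location scouting = ((10−2)/6)² = 1.778
te_Set construction = (7 + 4·13 + 25)/6 = 84/6 = 14; σ²_Set construction = ((25−7)/6)² = 9.000
te_Costume fitting = (9 + 4·14 + 31)/6 = 96/6 = 16; σ²_Costume fitting = ((31−9)/6)² = 13.444
te_Principal photography = (7 + 4·8 + 15)/6 = 54/6 = 9; σ²_Principal photography = ((15−7)/6)² = 1.778
te_Pickup shots = (8 + 4·12 + 16)/6 = 72/6 = 12; σ²_Pickup shots = ((16−8)/6)² = 1.778
te_Editing = (9 + 4·12 + 21)/6 = 78/6 = 13; σ²_Editing = ((21−9)/6)² = 4.000
te_Sound mix = (9 + 4·14 + 25)/6 = 90/6 = 15; σ²_Sound mix = ((25−9)/6)² = 7.111
te_Color grade = (2 + 4·4 + 12)/6 = 30/6 = 5; σ²_Color grade = ((12−2)/6)² = 2.778

Forward pass:
ES_Casting = 0; EF_Casting = 8
ES_Location scouting = 0; EF_Location scouting = 4
ES_Set construction = max(EF_Casting=8, EF_Location scouting=4) = 8; EF_Set construction = 8+14 = 22
ES_Costume fitting = max(EF_Casting=8, EF_Location scouting=4) = 8; EF_Costume fitting = 8+16 = 24
ES_Principal photography = max(EF_Casting=8, EF_Location scouting=4) = 8; EF_Principal photography = 8+9 = 17
ES_Pickup shots = 8; EF_Pickup shots = 8+12 = 20
ES_Editing = 8; EF_Editing = 8+13 = 21
ES_Sound mix = 22; EF_Sound mix = 22+15 = 37
ES_Color grade = max(EF_Costume fitting=24, EF_Principal photography=17, EF_Pickup shots=20, EF_Editing=21, EF_Sound mix=37) = 37; EF_Color grade = 37+5 = 42
Expected project duration μ = 42 days. Critical path: Casting → Set construction → Sound mix → Color grade.

Variance along critical path = 4.000 + 9.000 + 7.111 + 2.778 = 22.889; σ = 4.784 days.
D = μ + z·σ = 42 + 1.645·4.784 = 49.9 days

49.9 days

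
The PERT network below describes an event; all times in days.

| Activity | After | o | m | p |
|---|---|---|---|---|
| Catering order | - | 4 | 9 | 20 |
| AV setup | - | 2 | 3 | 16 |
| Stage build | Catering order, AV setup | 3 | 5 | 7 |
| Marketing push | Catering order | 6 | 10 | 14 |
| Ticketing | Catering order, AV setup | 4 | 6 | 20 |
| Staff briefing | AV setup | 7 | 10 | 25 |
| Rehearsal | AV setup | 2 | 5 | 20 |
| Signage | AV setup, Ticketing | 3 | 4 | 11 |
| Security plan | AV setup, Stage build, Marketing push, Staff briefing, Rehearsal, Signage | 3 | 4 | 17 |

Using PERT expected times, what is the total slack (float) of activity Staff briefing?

te_Catering order = (4 + 4·9 + 20)/6 = 60/6 = 10
te_AV setup = (2 + 4·3 + 16)/6 = 30/6 = 5
te_Stage build = (3 + 4·5 + 7)/6 = 30/6 = 5
te_Marketing push = (6 + 4·10 + 14)/6 = 60/6 = 10
te_Ticketing = (4 + 4·6 + 20)/6 = 48/6 = 8
te_Staff briefing = (7 + 4·10 + 25)/6 = 72/6 = 12
te_Rehearsal = (2 + 4·5 + 20)/6 = 42/6 = 7
te_Signage = (3 + 4·4 + 11)/6 = 30/6 = 5
te_Security plan = (3 + 4·4 + 17)/6 = 36/6 = 6

Forward pass:
ES_Catering order = 0; EF_Catering order = 10
ES_AV setup = 0; EF_AV setup = 5
ES_Stage build = max(EF_Catering order=10, EF_AV setup=5) = 10; EF_Stage build = 10+5 = 15
ES_Marketing push = 10; EF_Marketing push = 10+10 = 20
ES_Ticketing = max(EF_Catering order=10, EF_AV setup=5) = 10; EF_Ticketing = 10+8 = 18
ES_Staff briefing = 5; EF_Staff briefing = 5+12 = 17
ES_Rehearsal = 5; EF_Rehearsal = 5+7 = 12
ES_Signage = max(EF_AV setup=5, EF_Ticketing=18) = 18; EF_Signage = 18+5 = 23
ES_Security plan = max(EF_AV setup=5, EF_Stage build=15, EF_Marketing push=20, EF_Staff briefing=17, EF_Rehearsal=12, EF_Signage=23) = 23; EF_Security plan = 23+6 = 29
Expected project duration μ = 29 days. Critical path: Catering order → Ticketing → Signage → Security plan.

Backward pass:
LF_Security plan = 29; LS_Security plan = 29−6 = 23
LF_Signage = LS_Security plan = 23; LS_Signage = 23−5 = 18
LF_Rehearsal = LS_Security plan = 23; LS_Rehearsal = 23−7 = 16
LF_Staff briefing = LS_Security plan = 23; LS_Staff briefing = 23−12 = 11
LF_Ticketing = LS_Signage = 18; LS_Ticketing = 18−8 = 10
LF_Marketing push = LS_Security plan = 23; LS_Marketing push = 23−10 = 13
LF_Stage build = LS_Security plan = 23; LS_Stage build = 23−5 = 18
LF_AV setup = min(LS_Stage build=18, LS_Ticketing=10, LS_Staff briefing=11, LS_Rehearsal=16, LS_Signage=18, LS_Security plan=23) = 10; LS_AV setup = 10−5 = 5
LF_Catering order = min(LS_Stage build=18, LS_Marketing push=13, LS_Ticketing=10) = 10; LS_Catering order = 10−10 = 0
Slack_Staff briefing = LS_Staff briefing − ES_Staff briefing = 11 − 5 = 6

6 days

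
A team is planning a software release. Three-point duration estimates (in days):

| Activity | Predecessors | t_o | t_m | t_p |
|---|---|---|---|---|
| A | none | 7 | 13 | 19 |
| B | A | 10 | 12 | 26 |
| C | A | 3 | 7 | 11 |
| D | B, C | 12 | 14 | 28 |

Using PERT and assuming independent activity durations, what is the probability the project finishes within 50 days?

te_A = (7 + 4·13 + 19)/6 = 78/6 = 13; σ²_A = ((19−7)/6)² = 4.000
te_B = (10 + 4·12 + 26)/6 = 84/6 = 14; σ²_B = ((26−10)/6)² = 7.111
te_C = (3 + 4·7 + 11)/6 = 42/6 = 7; σ²_C = ((11−3)/6)² = 1.778
te_D = (12 + 4·14 + 28)/6 = 96/6 = 16; σ²_D = ((28−12)/6)² = 7.111

Forward pass:
ES_A = 0; EF_A = 13
ES_B = 13; EF_B = 13+14 = 27
ES_C = 13; EF_C = 13+7 = 20
ES_D = max(EF_B=27, EF_C=20) = 27; EF_D = 27+16 = 43
Expected project duration μ = 43 days. Critical path: A → B → D.

Variance along critical path = 4.000 + 7.111 + 7.111 = 18.222; σ = √18.222 = 4.269 days.
Z = (50 − 43) / 4.269 = 1.640
P(T ≤ 50) = Φ(1.640) ≈ 0.949

0.949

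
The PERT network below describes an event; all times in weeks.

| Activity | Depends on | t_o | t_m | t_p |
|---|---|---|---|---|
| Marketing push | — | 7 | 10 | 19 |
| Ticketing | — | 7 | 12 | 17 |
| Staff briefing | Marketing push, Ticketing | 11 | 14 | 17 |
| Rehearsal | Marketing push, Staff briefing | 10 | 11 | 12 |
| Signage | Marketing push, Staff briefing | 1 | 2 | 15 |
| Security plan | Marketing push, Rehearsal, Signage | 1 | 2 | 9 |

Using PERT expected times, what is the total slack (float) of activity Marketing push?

1 weeks

te_Marketing push = (7 + 4·10 + 19)/6 = 66/6 = 11
te_Ticketing = (7 + 4·12 + 17)/6 = 72/6 = 12
te_Staff briefing = (11 + 4·14 + 17)/6 = 84/6 = 14
te_Rehearsal = (10 + 4·11 + 12)/6 = 66/6 = 11
te_Signage = (1 + 4·2 + 15)/6 = 24/6 = 4
te_Security plan = (1 + 4·2 + 9)/6 = 18/6 = 3

Forward pass:
ES_Marketing push = 0; EF_Marketing push = 11
ES_Ticketing = 0; EF_Ticketing = 12
ES_Staff briefing = max(EF_Marketing push=11, EF_Ticketing=12) = 12; EF_Staff briefing = 12+14 = 26
ES_Rehearsal = max(EF_Marketing push=11, EF_Staff briefing=26) = 26; EF_Rehearsal = 26+11 = 37
ES_Signage = max(EF_Marketing push=11, EF_Staff briefing=26) = 26; EF_Signage = 26+4 = 30
ES_Security plan = max(EF_Marketing push=11, EF_Rehearsal=37, EF_Signage=30) = 37; EF_Security plan = 37+3 = 40
Expected project duration μ = 40 weeks. Critical path: Ticketing → Staff briefing → Rehearsal → Security plan.

Backward pass:
LF_Security plan = 40; LS_Security plan = 40−3 = 37
LF_Signage = LS_Security plan = 37; LS_Signage = 37−4 = 33
LF_Rehearsal = LS_Security plan = 37; LS_Rehearsal = 37−11 = 26
LF_Staff briefing = min(LS_Rehearsal=26, LS_Signage=33) = 26; LS_Staff briefing = 26−14 = 12
LF_Ticketing = LS_Staff briefing = 12; LS_Ticketing = 12−12 = 0
LF_Marketing push = min(LS_Staff briefing=12, LS_Rehearsal=26, LS_Signage=33, LS_Security plan=37) = 12; LS_Marketing push = 12−11 = 1
Slack_Marketing push = LS_Marketing push − ES_Marketing push = 1 − 0 = 1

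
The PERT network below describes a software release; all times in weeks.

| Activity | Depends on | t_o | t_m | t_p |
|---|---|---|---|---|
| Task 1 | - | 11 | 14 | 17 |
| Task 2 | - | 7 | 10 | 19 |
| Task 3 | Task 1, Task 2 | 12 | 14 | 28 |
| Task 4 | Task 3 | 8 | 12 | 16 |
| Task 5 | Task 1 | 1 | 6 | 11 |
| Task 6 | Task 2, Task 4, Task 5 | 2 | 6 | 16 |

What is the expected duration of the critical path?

49 weeks

te_Task 1 = (11 + 4·14 + 17)/6 = 84/6 = 14
te_Task 2 = (7 + 4·10 + 19)/6 = 66/6 = 11
te_Task 3 = (12 + 4·14 + 28)/6 = 96/6 = 16
te_Task 4 = (8 + 4·12 + 16)/6 = 72/6 = 12
te_Task 5 = (1 + 4·6 + 11)/6 = 36/6 = 6
te_Task 6 = (2 + 4·6 + 16)/6 = 42/6 = 7

Forward pass:
ES_Task 1 = 0; EF_Task 1 = 14
ES_Task 2 = 0; EF_Task 2 = 11
ES_Task 3 = max(EF_Task 1=14, EF_Task 2=11) = 14; EF_Task 3 = 14+16 = 30
ES_Task 4 = 30; EF_Task 4 = 30+12 = 42
ES_Task 5 = 14; EF_Task 5 = 14+6 = 20
ES_Task 6 = max(EF_Task 2=11, EF_Task 4=42, EF_Task 5=20) = 42; EF_Task 6 = 42+7 = 49
Expected project duration μ = 49 weeks. Critical path: Task 1 → Task 3 → Task 4 → Task 6.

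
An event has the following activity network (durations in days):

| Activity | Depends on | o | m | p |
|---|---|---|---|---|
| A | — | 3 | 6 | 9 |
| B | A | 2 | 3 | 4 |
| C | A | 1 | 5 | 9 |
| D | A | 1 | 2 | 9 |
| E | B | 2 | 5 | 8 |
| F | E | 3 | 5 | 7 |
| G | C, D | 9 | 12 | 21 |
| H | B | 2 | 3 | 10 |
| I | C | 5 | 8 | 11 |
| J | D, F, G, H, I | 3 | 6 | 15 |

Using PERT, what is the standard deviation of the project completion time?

3.28 days

te_A = (3 + 4·6 + 9)/6 = 36/6 = 6; σ²_A = ((9−3)/6)² = 1.000
te_B = (2 + 4·3 + 4)/6 = 18/6 = 3; σ²_B = ((4−2)/6)² = 0.111
te_C = (1 + 4·5 + 9)/6 = 30/6 = 5; σ²_C = ((9−1)/6)² = 1.778
te_D = (1 + 4·2 + 9)/6 = 18/6 = 3; σ²_D = ((9−1)/6)² = 1.778
te_E = (2 + 4·5 + 8)/6 = 30/6 = 5; σ²_E = ((8−2)/6)² = 1.000
te_F = (3 + 4·5 + 7)/6 = 30/6 = 5; σ²_F = ((7−3)/6)² = 0.444
te_G = (9 + 4·12 + 21)/6 = 78/6 = 13; σ²_G = ((21−9)/6)² = 4.000
te_H = (2 + 4·3 + 10)/6 = 24/6 = 4; σ²_H = ((10−2)/6)² = 1.778
te_I = (5 + 4·8 + 11)/6 = 48/6 = 8; σ²_I = ((11−5)/6)² = 1.000
te_J = (3 + 4·6 + 15)/6 = 42/6 = 7; σ²_J = ((15−3)/6)² = 4.000

Forward pass:
ES_A = 0; EF_A = 6
ES_B = 6; EF_B = 6+3 = 9
ES_C = 6; EF_C = 6+5 = 11
ES_D = 6; EF_D = 6+3 = 9
ES_E = 9; EF_E = 9+5 = 14
ES_F = 14; EF_F = 14+5 = 19
ES_G = max(EF_C=11, EF_D=9) = 11; EF_G = 11+13 = 24
ES_H = 9; EF_H = 9+4 = 13
ES_I = 11; EF_I = 11+8 = 19
ES_J = max(EF_D=9, EF_F=19, EF_G=24, EF_H=13, EF_I=19) = 24; EF_J = 24+7 = 31
Expected project duration μ = 31 days. Critical path: A → C → G → J.

Variance along critical path = 1.000 + 1.778 + 4.000 + 4.000 = 10.778
σ = √10.778 = 3.283 days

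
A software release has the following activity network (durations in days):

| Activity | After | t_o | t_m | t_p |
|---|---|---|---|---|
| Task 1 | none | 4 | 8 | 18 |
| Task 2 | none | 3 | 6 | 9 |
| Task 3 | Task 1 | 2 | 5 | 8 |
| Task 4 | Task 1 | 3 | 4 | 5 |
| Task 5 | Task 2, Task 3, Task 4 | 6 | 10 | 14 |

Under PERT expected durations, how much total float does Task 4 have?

1 days

te_Task 1 = (4 + 4·8 + 18)/6 = 54/6 = 9
te_Task 2 = (3 + 4·6 + 9)/6 = 36/6 = 6
te_Task 3 = (2 + 4·5 + 8)/6 = 30/6 = 5
te_Task 4 = (3 + 4·4 + 5)/6 = 24/6 = 4
te_Task 5 = (6 + 4·10 + 14)/6 = 60/6 = 10

Forward pass:
ES_Task 1 = 0; EF_Task 1 = 9
ES_Task 2 = 0; EF_Task 2 = 6
ES_Task 3 = 9; EF_Task 3 = 9+5 = 14
ES_Task 4 = 9; EF_Task 4 = 9+4 = 13
ES_Task 5 = max(EF_Task 2=6, EF_Task 3=14, EF_Task 4=13) = 14; EF_Task 5 = 14+10 = 24
Expected project duration μ = 24 days. Critical path: Task 1 → Task 3 → Task 5.

Backward pass:
LF_Task 5 = 24; LS_Task 5 = 24−10 = 14
LF_Task 4 = LS_Task 5 = 14; LS_Task 4 = 14−4 = 10
LF_Task 3 = LS_Task 5 = 14; LS_Task 3 = 14−5 = 9
LF_Task 2 = LS_Task 5 = 14; LS_Task 2 = 14−6 = 8
LF_Task 1 = min(LS_Task 3=9, LS_Task 4=10) = 9; LS_Task 1 = 9−9 = 0
Slack_Task 4 = LS_Task 4 − ES_Task 4 = 10 − 9 = 1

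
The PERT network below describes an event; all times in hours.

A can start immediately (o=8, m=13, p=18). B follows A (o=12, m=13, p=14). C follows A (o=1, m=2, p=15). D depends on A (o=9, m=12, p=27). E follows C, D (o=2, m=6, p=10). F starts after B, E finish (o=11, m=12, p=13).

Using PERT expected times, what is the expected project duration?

te_A = (8 + 4·13 + 18)/6 = 78/6 = 13
te_B = (12 + 4·13 + 14)/6 = 78/6 = 13
te_C = (1 + 4·2 + 15)/6 = 24/6 = 4
te_D = (9 + 4·12 + 27)/6 = 84/6 = 14
te_E = (2 + 4·6 + 10)/6 = 36/6 = 6
te_F = (11 + 4·12 + 13)/6 = 72/6 = 12

Forward pass:
ES_A = 0; EF_A = 13
ES_B = 13; EF_B = 13+13 = 26
ES_C = 13; EF_C = 13+4 = 17
ES_D = 13; EF_D = 13+14 = 27
ES_E = max(EF_C=17, EF_D=27) = 27; EF_E = 27+6 = 33
ES_F = max(EF_B=26, EF_E=33) = 33; EF_F = 33+12 = 45
Expected project duration μ = 45 hours. Critical path: A → D → E → F.

45 hours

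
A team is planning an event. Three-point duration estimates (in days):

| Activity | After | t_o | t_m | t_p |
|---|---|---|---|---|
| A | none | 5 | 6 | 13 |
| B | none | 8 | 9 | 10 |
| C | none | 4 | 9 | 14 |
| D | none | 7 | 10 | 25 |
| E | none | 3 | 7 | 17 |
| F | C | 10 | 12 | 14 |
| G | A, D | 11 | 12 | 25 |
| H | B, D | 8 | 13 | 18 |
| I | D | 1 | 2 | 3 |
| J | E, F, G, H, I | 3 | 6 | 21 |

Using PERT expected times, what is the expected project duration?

te_A = (5 + 4·6 + 13)/6 = 42/6 = 7
te_B = (8 + 4·9 + 10)/6 = 54/6 = 9
te_C = (4 + 4·9 + 14)/6 = 54/6 = 9
te_D = (7 + 4·10 + 25)/6 = 72/6 = 12
te_E = (3 + 4·7 + 17)/6 = 48/6 = 8
te_F = (10 + 4·12 + 14)/6 = 72/6 = 12
te_G = (11 + 4·12 + 25)/6 = 84/6 = 14
te_H = (8 + 4·13 + 18)/6 = 78/6 = 13
te_I = (1 + 4·2 + 3)/6 = 12/6 = 2
te_J = (3 + 4·6 + 21)/6 = 48/6 = 8

Forward pass:
ES_A = 0; EF_A = 7
ES_B = 0; EF_B = 9
ES_C = 0; EF_C = 9
ES_D = 0; EF_D = 12
ES_E = 0; EF_E = 8
ES_F = 9; EF_F = 9+12 = 21
ES_G = max(EF_A=7, EF_D=12) = 12; EF_G = 12+14 = 26
ES_H = max(EF_B=9, EF_D=12) = 12; EF_H = 12+13 = 25
ES_I = 12; EF_I = 12+2 = 14
ES_J = max(EF_E=8, EF_F=21, EF_G=26, EF_H=25, EF_I=14) = 26; EF_J = 26+8 = 34
Expected project duration μ = 34 days. Critical path: D → G → J.

34 days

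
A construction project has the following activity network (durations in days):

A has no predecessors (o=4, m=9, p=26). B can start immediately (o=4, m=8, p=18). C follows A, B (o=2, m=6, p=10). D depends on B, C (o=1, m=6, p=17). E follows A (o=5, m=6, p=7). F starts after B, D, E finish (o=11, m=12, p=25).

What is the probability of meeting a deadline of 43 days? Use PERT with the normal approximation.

0.829

te_A = (4 + 4·9 + 26)/6 = 66/6 = 11; σ²_A = ((26−4)/6)² = 13.444
te_B = (4 + 4·8 + 18)/6 = 54/6 = 9; σ²_B = ((18−4)/6)² = 5.444
te_C = (2 + 4·6 + 10)/6 = 36/6 = 6; σ²_C = ((10−2)/6)² = 1.778
te_D = (1 + 4·6 + 17)/6 = 42/6 = 7; σ²_D = ((17−1)/6)² = 7.111
te_E = (5 + 4·6 + 7)/6 = 36/6 = 6; σ²_E = ((7−5)/6)² = 0.111
te_F = (11 + 4·12 + 25)/6 = 84/6 = 14; σ²_F = ((25−11)/6)² = 5.444

Forward pass:
ES_A = 0; EF_A = 11
ES_B = 0; EF_B = 9
ES_C = max(EF_A=11, EF_B=9) = 11; EF_C = 11+6 = 17
ES_D = max(EF_B=9, EF_C=17) = 17; EF_D = 17+7 = 24
ES_E = 11; EF_E = 11+6 = 17
ES_F = max(EF_B=9, EF_D=24, EF_E=17) = 24; EF_F = 24+14 = 38
Expected project duration μ = 38 days. Critical path: A → C → D → F.

Variance along critical path = 13.444 + 1.778 + 7.111 + 5.444 = 27.778; σ = √27.778 = 5.270 days.
Z = (43 − 38) / 5.270 = 0.949
P(T ≤ 43) = Φ(0.949) ≈ 0.829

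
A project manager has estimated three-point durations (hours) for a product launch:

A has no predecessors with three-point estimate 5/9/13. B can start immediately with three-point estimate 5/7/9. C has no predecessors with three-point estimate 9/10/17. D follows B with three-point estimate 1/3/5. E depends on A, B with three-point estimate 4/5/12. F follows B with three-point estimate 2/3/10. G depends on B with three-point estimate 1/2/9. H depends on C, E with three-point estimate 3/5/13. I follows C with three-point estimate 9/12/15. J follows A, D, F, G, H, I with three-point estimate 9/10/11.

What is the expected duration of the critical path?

33 hours

te_A = (5 + 4·9 + 13)/6 = 54/6 = 9
te_B = (5 + 4·7 + 9)/6 = 42/6 = 7
te_C = (9 + 4·10 + 17)/6 = 66/6 = 11
te_D = (1 + 4·3 + 5)/6 = 18/6 = 3
te_E = (4 + 4·5 + 12)/6 = 36/6 = 6
te_F = (2 + 4·3 + 10)/6 = 24/6 = 4
te_G = (1 + 4·2 + 9)/6 = 18/6 = 3
te_H = (3 + 4·5 + 13)/6 = 36/6 = 6
te_I = (9 + 4·12 + 15)/6 = 72/6 = 12
te_J = (9 + 4·10 + 11)/6 = 60/6 = 10

Forward pass:
ES_A = 0; EF_A = 9
ES_B = 0; EF_B = 7
ES_C = 0; EF_C = 11
ES_D = 7; EF_D = 7+3 = 10
ES_E = max(EF_A=9, EF_B=7) = 9; EF_E = 9+6 = 15
ES_F = 7; EF_F = 7+4 = 11
ES_G = 7; EF_G = 7+3 = 10
ES_H = max(EF_C=11, EF_E=15) = 15; EF_H = 15+6 = 21
ES_I = 11; EF_I = 11+12 = 23
ES_J = max(EF_A=9, EF_D=10, EF_F=11, EF_G=10, EF_H=21, EF_I=23) = 23; EF_J = 23+10 = 33
Expected project duration μ = 33 hours. Critical path: C → I → J.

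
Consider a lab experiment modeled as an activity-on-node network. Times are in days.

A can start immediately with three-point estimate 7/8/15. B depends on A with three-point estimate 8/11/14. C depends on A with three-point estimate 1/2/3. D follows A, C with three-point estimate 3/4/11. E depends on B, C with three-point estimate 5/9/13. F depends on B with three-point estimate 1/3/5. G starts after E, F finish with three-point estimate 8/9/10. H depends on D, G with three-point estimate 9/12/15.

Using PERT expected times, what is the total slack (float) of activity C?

9 days

te_A = (7 + 4·8 + 15)/6 = 54/6 = 9
te_B = (8 + 4·11 + 14)/6 = 66/6 = 11
te_C = (1 + 4·2 + 3)/6 = 12/6 = 2
te_D = (3 + 4·4 + 11)/6 = 30/6 = 5
te_E = (5 + 4·9 + 13)/6 = 54/6 = 9
te_F = (1 + 4·3 + 5)/6 = 18/6 = 3
te_G = (8 + 4·9 + 10)/6 = 54/6 = 9
te_H = (9 + 4·12 + 15)/6 = 72/6 = 12

Forward pass:
ES_A = 0; EF_A = 9
ES_B = 9; EF_B = 9+11 = 20
ES_C = 9; EF_C = 9+2 = 11
ES_D = max(EF_A=9, EF_C=11) = 11; EF_D = 11+5 = 16
ES_E = max(EF_B=20, EF_C=11) = 20; EF_E = 20+9 = 29
ES_F = 20; EF_F = 20+3 = 23
ES_G = max(EF_E=29, EF_F=23) = 29; EF_G = 29+9 = 38
ES_H = max(EF_D=16, EF_G=38) = 38; EF_H = 38+12 = 50
Expected project duration μ = 50 days. Critical path: A → B → E → G → H.

Backward pass:
LF_H = 50; LS_H = 50−12 = 38
LF_G = LS_H = 38; LS_G = 38−9 = 29
LF_F = LS_G = 29; LS_F = 29−3 = 26
LF_E = LS_G = 29; LS_E = 29−9 = 20
LF_D = LS_H = 38; LS_D = 38−5 = 33
LF_C = min(LS_D=33, LS_E=20) = 20; LS_C = 20−2 = 18
LF_B = min(LS_E=20, LS_F=26) = 20; LS_B = 20−11 = 9
LF_A = min(LS_B=9, LS_C=18, LS_D=33) = 9; LS_A = 9−9 = 0
Slack_C = LS_C − ES_C = 18 − 9 = 9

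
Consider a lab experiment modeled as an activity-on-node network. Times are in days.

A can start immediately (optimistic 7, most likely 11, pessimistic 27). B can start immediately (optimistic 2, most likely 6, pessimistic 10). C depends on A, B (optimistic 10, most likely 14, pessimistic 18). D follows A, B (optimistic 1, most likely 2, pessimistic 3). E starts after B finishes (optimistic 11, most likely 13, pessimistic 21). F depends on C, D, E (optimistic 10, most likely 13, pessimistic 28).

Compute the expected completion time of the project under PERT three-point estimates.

42 days

te_A = (7 + 4·11 + 27)/6 = 78/6 = 13
te_B = (2 + 4·6 + 10)/6 = 36/6 = 6
te_C = (10 + 4·14 + 18)/6 = 84/6 = 14
te_D = (1 + 4·2 + 3)/6 = 12/6 = 2
te_E = (11 + 4·13 + 21)/6 = 84/6 = 14
te_F = (10 + 4·13 + 28)/6 = 90/6 = 15

Forward pass:
ES_A = 0; EF_A = 13
ES_B = 0; EF_B = 6
ES_C = max(EF_A=13, EF_B=6) = 13; EF_C = 13+14 = 27
ES_D = max(EF_A=13, EF_B=6) = 13; EF_D = 13+2 = 15
ES_E = 6; EF_E = 6+14 = 20
ES_F = max(EF_C=27, EF_D=15, EF_E=20) = 27; EF_F = 27+15 = 42
Expected project duration μ = 42 days. Critical path: A → C → F.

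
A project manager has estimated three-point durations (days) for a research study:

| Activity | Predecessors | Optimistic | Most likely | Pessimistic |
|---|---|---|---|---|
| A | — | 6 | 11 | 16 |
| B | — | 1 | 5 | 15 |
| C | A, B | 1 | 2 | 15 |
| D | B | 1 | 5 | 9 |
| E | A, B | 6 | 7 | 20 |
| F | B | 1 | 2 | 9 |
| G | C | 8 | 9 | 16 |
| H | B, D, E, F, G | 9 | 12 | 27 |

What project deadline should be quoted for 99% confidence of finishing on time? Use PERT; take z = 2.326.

49.1 days

te_A = (6 + 4·11 + 16)/6 = 66/6 = 11; σ²_A = ((16−6)/6)² = 2.778
te_B = (1 + 4·5 + 15)/6 = 36/6 = 6; σ²_B = ((15−1)/6)² = 5.444
te_C = (1 + 4·2 + 15)/6 = 24/6 = 4; σ²_C = ((15−1)/6)² = 5.444
te_D = (1 + 4·5 + 9)/6 = 30/6 = 5; σ²_D = ((9−1)/6)² = 1.778
te_E = (6 + 4·7 + 20)/6 = 54/6 = 9; σ²_E = ((20−6)/6)² = 5.444
te_F = (1 + 4·2 + 9)/6 = 18/6 = 3; σ²_F = ((9−1)/6)² = 1.778
te_G = (8 + 4·9 + 16)/6 = 60/6 = 10; σ²_G = ((16−8)/6)² = 1.778
te_H = (9 + 4·12 + 27)/6 = 84/6 = 14; σ²_H = ((27−9)/6)² = 9.000

Forward pass:
ES_A = 0; EF_A = 11
ES_B = 0; EF_B = 6
ES_C = max(EF_A=11, EF_B=6) = 11; EF_C = 11+4 = 15
ES_D = 6; EF_D = 6+5 = 11
ES_E = max(EF_A=11, EF_B=6) = 11; EF_E = 11+9 = 20
ES_F = 6; EF_F = 6+3 = 9
ES_G = 15; EF_G = 15+10 = 25
ES_H = max(EF_B=6, EF_D=11, EF_E=20, EF_F=9, EF_G=25) = 25; EF_H = 25+14 = 39
Expected project duration μ = 39 days. Critical path: A → C → G → H.

Variance along critical path = 2.778 + 5.444 + 1.778 + 9.000 = 19.000; σ = 4.359 days.
D = μ + z·σ = 39 + 2.326·4.359 = 49.1 days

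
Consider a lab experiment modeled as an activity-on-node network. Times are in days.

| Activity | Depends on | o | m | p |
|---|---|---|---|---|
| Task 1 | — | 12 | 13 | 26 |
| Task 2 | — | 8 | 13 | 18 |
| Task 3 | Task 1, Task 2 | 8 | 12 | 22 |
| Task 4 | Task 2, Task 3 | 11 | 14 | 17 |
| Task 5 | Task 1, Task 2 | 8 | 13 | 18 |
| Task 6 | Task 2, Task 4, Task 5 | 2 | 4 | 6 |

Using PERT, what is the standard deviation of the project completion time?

3.51 days

te_Task 1 = (12 + 4·13 + 26)/6 = 90/6 = 15; σ²_Task 1 = ((26−12)/6)² = 5.444
te_Task 2 = (8 + 4·13 + 18)/6 = 78/6 = 13; σ²_Task 2 = ((18−8)/6)² = 2.778
te_Task 3 = (8 + 4·12 + 22)/6 = 78/6 = 13; σ²_Task 3 = ((22−8)/6)² = 5.444
te_Task 4 = (11 + 4·14 + 17)/6 = 84/6 = 14; σ²_Task 4 = ((17−11)/6)² = 1.000
te_Task 5 = (8 + 4·13 + 18)/6 = 78/6 = 13; σ²_Task 5 = ((18−8)/6)² = 2.778
te_Task 6 = (2 + 4·4 + 6)/6 = 24/6 = 4; σ²_Task 6 = ((6−2)/6)² = 0.444

Forward pass:
ES_Task 1 = 0; EF_Task 1 = 15
ES_Task 2 = 0; EF_Task 2 = 13
ES_Task 3 = max(EF_Task 1=15, EF_Task 2=13) = 15; EF_Task 3 = 15+13 = 28
ES_Task 4 = max(EF_Task 2=13, EF_Task 3=28) = 28; EF_Task 4 = 28+14 = 42
ES_Task 5 = max(EF_Task 1=15, EF_Task 2=13) = 15; EF_Task 5 = 15+13 = 28
ES_Task 6 = max(EF_Task 2=13, EF_Task 4=42, EF_Task 5=28) = 42; EF_Task 6 = 42+4 = 46
Expected project duration μ = 46 days. Critical path: Task 1 → Task 3 → Task 4 → Task 6.

Variance along critical path = 5.444 + 5.444 + 1.000 + 0.444 = 12.333
σ = √12.333 = 3.512 days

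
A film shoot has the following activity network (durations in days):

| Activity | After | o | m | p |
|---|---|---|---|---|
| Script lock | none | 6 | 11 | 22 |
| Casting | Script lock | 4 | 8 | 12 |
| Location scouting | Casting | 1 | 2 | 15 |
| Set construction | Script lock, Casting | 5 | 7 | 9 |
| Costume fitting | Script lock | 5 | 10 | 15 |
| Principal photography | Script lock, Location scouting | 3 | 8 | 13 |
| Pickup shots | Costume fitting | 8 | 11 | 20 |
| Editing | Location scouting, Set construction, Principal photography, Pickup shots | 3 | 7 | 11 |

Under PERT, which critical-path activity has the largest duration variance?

Script lock

te_Script lock = (6 + 4·11 + 22)/6 = 72/6 = 12; σ²_Script lock = ((22−6)/6)² = 7.111
te_Casting = (4 + 4·8 + 12)/6 = 48/6 = 8; σ²_Casting = ((12−4)/6)² = 1.778
te_Location scouting = (1 + 4·2 + 15)/6 = 24/6 = 4; σ²_Location scouting = ((15−1)/6)² = 5.444
te_Set construction = (5 + 4·7 + 9)/6 = 42/6 = 7; σ²_Set construction = ((9−5)/6)² = 0.444
te_Costume fitting = (5 + 4·10 + 15)/6 = 60/6 = 10; σ²_Costume fitting = ((15−5)/6)² = 2.778
te_Principal photography = (3 + 4·8 + 13)/6 = 48/6 = 8; σ²_Principal photography = ((13−3)/6)² = 2.778
te_Pickup shots = (8 + 4·11 + 20)/6 = 72/6 = 12; σ²_Pickup shots = ((20−8)/6)² = 4.000
te_Editing = (3 + 4·7 + 11)/6 = 42/6 = 7; σ²_Editing = ((11−3)/6)² = 1.778

Forward pass:
ES_Script lock = 0; EF_Script lock = 12
ES_Casting = 12; EF_Casting = 12+8 = 20
ES_Location scouting = 20; EF_Location scouting = 20+4 = 24
ES_Set construction = max(EF_Script lock=12, EF_Casting=20) = 20; EF_Set construction = 20+7 = 27
ES_Costume fitting = 12; EF_Costume fitting = 12+10 = 22
ES_Principal photography = max(EF_Script lock=12, EF_Location scouting=24) = 24; EF_Principal photography = 24+8 = 32
ES_Pickup shots = 22; EF_Pickup shots = 22+12 = 34
ES_Editing = max(EF_Location scouting=24, EF_Set construction=27, EF_Principal photography=32, EF_Pickup shots=34) = 34; EF_Editing = 34+7 = 41
Expected project duration μ = 41 days. Critical path: Script lock → Costume fitting → Pickup shots → Editing.

Variances on critical path: σ²_Script lock=7.111, σ²_Costume fitting=2.778, σ²_Pickup shots=4.000, σ²_Editing=1.778.
Largest is σ²_Script lock = 7.111.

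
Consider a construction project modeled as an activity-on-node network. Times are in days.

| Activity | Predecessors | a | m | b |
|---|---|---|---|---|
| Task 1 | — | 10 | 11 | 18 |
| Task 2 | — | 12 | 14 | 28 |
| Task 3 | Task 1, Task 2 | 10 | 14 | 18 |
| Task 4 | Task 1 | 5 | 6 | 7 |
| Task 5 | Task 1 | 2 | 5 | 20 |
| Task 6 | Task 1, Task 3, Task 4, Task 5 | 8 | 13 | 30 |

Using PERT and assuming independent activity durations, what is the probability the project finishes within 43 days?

te_Task 1 = (10 + 4·11 + 18)/6 = 72/6 = 12; σ²_Task 1 = ((18−10)/6)² = 1.778
te_Task 2 = (12 + 4·14 + 28)/6 = 96/6 = 16; σ²_Task 2 = ((28−12)/6)² = 7.111
te_Task 3 = (10 + 4·14 + 18)/6 = 84/6 = 14; σ²_Task 3 = ((18−10)/6)² = 1.778
te_Task 4 = (5 + 4·6 + 7)/6 = 36/6 = 6; σ²_Task 4 = ((7−5)/6)² = 0.111
te_Task 5 = (2 + 4·5 + 20)/6 = 42/6 = 7; σ²_Task 5 = ((20−2)/6)² = 9.000
te_Task 6 = (8 + 4·13 + 30)/6 = 90/6 = 15; σ²_Task 6 = ((30−8)/6)² = 13.444

Forward pass:
ES_Task 1 = 0; EF_Task 1 = 12
ES_Task 2 = 0; EF_Task 2 = 16
ES_Task 3 = max(EF_Task 1=12, EF_Task 2=16) = 16; EF_Task 3 = 16+14 = 30
ES_Task 4 = 12; EF_Task 4 = 12+6 = 18
ES_Task 5 = 12; EF_Task 5 = 12+7 = 19
ES_Task 6 = max(EF_Task 1=12, EF_Task 3=30, EF_Task 4=18, EF_Task 5=19) = 30; EF_Task 6 = 30+15 = 45
Expected project duration μ = 45 days. Critical path: Task 2 → Task 3 → Task 6.

Variance along critical path = 7.111 + 1.778 + 13.444 = 22.333; σ = √22.333 = 4.726 days.
Z = (43 − 45) / 4.726 = -0.423
P(T ≤ 43) = Φ(-0.423) ≈ 0.336

0.336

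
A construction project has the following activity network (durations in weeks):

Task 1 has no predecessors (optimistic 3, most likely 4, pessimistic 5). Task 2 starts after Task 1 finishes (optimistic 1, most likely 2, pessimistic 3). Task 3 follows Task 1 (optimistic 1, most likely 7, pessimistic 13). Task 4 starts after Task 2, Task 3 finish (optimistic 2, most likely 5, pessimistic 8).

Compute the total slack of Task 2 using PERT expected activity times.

te_Task 1 = (3 + 4·4 + 5)/6 = 24/6 = 4
te_Task 2 = (1 + 4·2 + 3)/6 = 12/6 = 2
te_Task 3 = (1 + 4·7 + 13)/6 = 42/6 = 7
te_Task 4 = (2 + 4·5 + 8)/6 = 30/6 = 5

Forward pass:
ES_Task 1 = 0; EF_Task 1 = 4
ES_Task 2 = 4; EF_Task 2 = 4+2 = 6
ES_Task 3 = 4; EF_Task 3 = 4+7 = 11
ES_Task 4 = max(EF_Task 2=6, EF_Task 3=11) = 11; EF_Task 4 = 11+5 = 16
Expected project duration μ = 16 weeks. Critical path: Task 1 → Task 3 → Task 4.

Backward pass:
LF_Task 4 = 16; LS_Task 4 = 16−5 = 11
LF_Task 3 = LS_Task 4 = 11; LS_Task 3 = 11−7 = 4
LF_Task 2 = LS_Task 4 = 11; LS_Task 2 = 11−2 = 9
LF_Task 1 = min(LS_Task 2=9, LS_Task 3=4) = 4; LS_Task 1 = 4−4 = 0
Slack_Task 2 = LS_Task 2 − ES_Task 2 = 9 − 4 = 5

5 weeks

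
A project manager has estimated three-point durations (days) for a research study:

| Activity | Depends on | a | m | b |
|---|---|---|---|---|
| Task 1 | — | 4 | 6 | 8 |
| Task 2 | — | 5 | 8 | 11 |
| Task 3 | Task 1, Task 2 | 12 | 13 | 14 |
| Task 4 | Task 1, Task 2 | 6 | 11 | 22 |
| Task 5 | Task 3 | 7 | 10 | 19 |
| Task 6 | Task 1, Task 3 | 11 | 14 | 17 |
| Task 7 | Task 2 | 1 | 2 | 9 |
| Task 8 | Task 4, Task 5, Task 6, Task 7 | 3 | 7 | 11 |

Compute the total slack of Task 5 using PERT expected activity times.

3 days

te_Task 1 = (4 + 4·6 + 8)/6 = 36/6 = 6
te_Task 2 = (5 + 4·8 + 11)/6 = 48/6 = 8
te_Task 3 = (12 + 4·13 + 14)/6 = 78/6 = 13
te_Task 4 = (6 + 4·11 + 22)/6 = 72/6 = 12
te_Task 5 = (7 + 4·10 + 19)/6 = 66/6 = 11
te_Task 6 = (11 + 4·14 + 17)/6 = 84/6 = 14
te_Task 7 = (1 + 4·2 + 9)/6 = 18/6 = 3
te_Task 8 = (3 + 4·7 + 11)/6 = 42/6 = 7

Forward pass:
ES_Task 1 = 0; EF_Task 1 = 6
ES_Task 2 = 0; EF_Task 2 = 8
ES_Task 3 = max(EF_Task 1=6, EF_Task 2=8) = 8; EF_Task 3 = 8+13 = 21
ES_Task 4 = max(EF_Task 1=6, EF_Task 2=8) = 8; EF_Task 4 = 8+12 = 20
ES_Task 5 = 21; EF_Task 5 = 21+11 = 32
ES_Task 6 = max(EF_Task 1=6, EF_Task 3=21) = 21; EF_Task 6 = 21+14 = 35
ES_Task 7 = 8; EF_Task 7 = 8+3 = 11
ES_Task 8 = max(EF_Task 4=20, EF_Task 5=32, EF_Task 6=35, EF_Task 7=11) = 35; EF_Task 8 = 35+7 = 42
Expected project duration μ = 42 days. Critical path: Task 2 → Task 3 → Task 6 → Task 8.

Backward pass:
LF_Task 8 = 42; LS_Task 8 = 42−7 = 35
LF_Task 7 = LS_Task 8 = 35; LS_Task 7 = 35−3 = 32
LF_Task 6 = LS_Task 8 = 35; LS_Task 6 = 35−14 = 21
LF_Task 5 = LS_Task 8 = 35; LS_Task 5 = 35−11 = 24
LF_Task 4 = LS_Task 8 = 35; LS_Task 4 = 35−12 = 23
LF_Task 3 = min(LS_Task 5=24, LS_Task 6=21) = 21; LS_Task 3 = 21−13 = 8
LF_Task 2 = min(LS_Task 3=8, LS_Task 4=23, LS_Task 7=32) = 8; LS_Task 2 = 8−8 = 0
LF_Task 1 = min(LS_Task 3=8, LS_Task 4=23, LS_Task 6=21) = 8; LS_Task 1 = 8−6 = 2
Slack_Task 5 = LS_Task 5 − ES_Task 5 = 24 − 21 = 3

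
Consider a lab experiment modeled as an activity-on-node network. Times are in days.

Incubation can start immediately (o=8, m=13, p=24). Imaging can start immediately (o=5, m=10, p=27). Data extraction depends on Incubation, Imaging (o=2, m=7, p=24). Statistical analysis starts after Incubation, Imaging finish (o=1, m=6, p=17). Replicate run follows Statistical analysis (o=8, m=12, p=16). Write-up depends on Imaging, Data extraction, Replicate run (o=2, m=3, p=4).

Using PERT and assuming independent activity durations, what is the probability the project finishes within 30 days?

0.067

te_Incubation = (8 + 4·13 + 24)/6 = 84/6 = 14; σ²_Incubation = ((24−8)/6)² = 7.111
te_Imaging = (5 + 4·10 + 27)/6 = 72/6 = 12; σ²_Imaging = ((27−5)/6)² = 13.444
te_Data extraction = (2 + 4·7 + 24)/6 = 54/6 = 9; σ²_Data extraction = ((24−2)/6)² = 13.444
te_Statistical analysis = (1 + 4·6 + 17)/6 = 42/6 = 7; σ²_Statistical analysis = ((17−1)/6)² = 7.111
te_Replicate run = (8 + 4·12 + 16)/6 = 72/6 = 12; σ²_Replicate run = ((16−8)/6)² = 1.778
te_Write-up = (2 + 4·3 + 4)/6 = 18/6 = 3; σ²_Write-up = ((4−2)/6)² = 0.111

Forward pass:
ES_Incubation = 0; EF_Incubation = 14
ES_Imaging = 0; EF_Imaging = 12
ES_Data extraction = max(EF_Incubation=14, EF_Imaging=12) = 14; EF_Data extraction = 14+9 = 23
ES_Statistical analysis = max(EF_Incubation=14, EF_Imaging=12) = 14; EF_Statistical analysis = 14+7 = 21
ES_Replicate run = 21; EF_Replicate run = 21+12 = 33
ES_Write-up = max(EF_Imaging=12, EF_Data extraction=23, EF_Replicate run=33) = 33; EF_Write-up = 33+3 = 36
Expected project duration μ = 36 days. Critical path: Incubation → Statistical analysis → Replicate run → Write-up.

Variance along critical path = 7.111 + 7.111 + 1.778 + 0.111 = 16.111; σ = √16.111 = 4.014 days.
Z = (30 − 36) / 4.014 = -1.495
P(T ≤ 30) = Φ(-1.495) ≈ 0.067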